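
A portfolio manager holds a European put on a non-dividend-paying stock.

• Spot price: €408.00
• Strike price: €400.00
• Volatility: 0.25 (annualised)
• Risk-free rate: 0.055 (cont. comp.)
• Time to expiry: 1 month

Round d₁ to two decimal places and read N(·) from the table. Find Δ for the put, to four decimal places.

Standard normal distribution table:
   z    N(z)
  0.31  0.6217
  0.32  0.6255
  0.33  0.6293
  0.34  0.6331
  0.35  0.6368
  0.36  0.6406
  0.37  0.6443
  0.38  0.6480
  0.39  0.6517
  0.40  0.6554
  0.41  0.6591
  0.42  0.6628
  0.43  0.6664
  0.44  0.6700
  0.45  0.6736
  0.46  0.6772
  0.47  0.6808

-0.3557

σ√T = 0.25 × 0.2887 = 0.0722
d₁ = [ln(408/400) + (0.055 + 0.25²/2)·0.08333] / 0.0722 = [0.0198 + 0.0072] / 0.0722 = 0.3740 ≈ 0.37
N(d₁) = N(0.37) = 0.6443
Δ_put = N(d₁) − 1 = 0.6443 − 1 = -0.3557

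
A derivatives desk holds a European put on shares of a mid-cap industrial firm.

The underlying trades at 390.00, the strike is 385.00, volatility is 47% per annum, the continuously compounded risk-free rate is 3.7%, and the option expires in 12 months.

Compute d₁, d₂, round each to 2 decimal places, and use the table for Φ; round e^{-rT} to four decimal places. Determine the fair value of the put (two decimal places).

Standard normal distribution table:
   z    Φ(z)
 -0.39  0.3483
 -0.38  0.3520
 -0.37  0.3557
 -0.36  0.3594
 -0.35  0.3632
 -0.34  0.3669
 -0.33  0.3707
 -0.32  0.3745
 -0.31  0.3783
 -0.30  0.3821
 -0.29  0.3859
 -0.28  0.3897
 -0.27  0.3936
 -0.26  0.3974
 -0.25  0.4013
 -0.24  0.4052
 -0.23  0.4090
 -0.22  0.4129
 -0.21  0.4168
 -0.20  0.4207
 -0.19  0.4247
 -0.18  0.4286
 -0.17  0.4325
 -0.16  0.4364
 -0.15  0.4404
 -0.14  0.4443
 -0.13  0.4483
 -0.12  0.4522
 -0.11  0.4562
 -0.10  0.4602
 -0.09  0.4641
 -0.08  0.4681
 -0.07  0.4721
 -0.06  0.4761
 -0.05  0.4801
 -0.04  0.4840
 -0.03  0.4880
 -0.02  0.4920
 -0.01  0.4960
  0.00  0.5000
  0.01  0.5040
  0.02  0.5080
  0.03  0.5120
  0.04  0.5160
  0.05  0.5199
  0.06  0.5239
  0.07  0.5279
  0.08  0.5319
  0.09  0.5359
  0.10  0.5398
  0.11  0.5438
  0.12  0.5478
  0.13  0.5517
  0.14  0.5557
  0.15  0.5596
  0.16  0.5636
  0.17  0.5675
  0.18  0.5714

σ√T = 0.47 × 1.0000 = 0.4700
ln(S/K) + (r + σ²/2)T = ln(390/385) + (0.037 + 0.47²/2)·1 = 0.0129 + 0.1474 = 0.1604
d₁ = 0.1604 / 0.4700 = 0.3412 ≈ 0.34
d₂ = d₁ − σ√T = 0.3412 − 0.4700 = -0.1288 ≈ -0.13
e^(−rT) = e^(−0.037·1) = 0.9637
P = 385·0.9637·N(0.13) − 390·N(-0.34) = 385·0.9637·0.5517 − 390·0.3669 = 204.6942 − 143.0910 = 61.6032

61.60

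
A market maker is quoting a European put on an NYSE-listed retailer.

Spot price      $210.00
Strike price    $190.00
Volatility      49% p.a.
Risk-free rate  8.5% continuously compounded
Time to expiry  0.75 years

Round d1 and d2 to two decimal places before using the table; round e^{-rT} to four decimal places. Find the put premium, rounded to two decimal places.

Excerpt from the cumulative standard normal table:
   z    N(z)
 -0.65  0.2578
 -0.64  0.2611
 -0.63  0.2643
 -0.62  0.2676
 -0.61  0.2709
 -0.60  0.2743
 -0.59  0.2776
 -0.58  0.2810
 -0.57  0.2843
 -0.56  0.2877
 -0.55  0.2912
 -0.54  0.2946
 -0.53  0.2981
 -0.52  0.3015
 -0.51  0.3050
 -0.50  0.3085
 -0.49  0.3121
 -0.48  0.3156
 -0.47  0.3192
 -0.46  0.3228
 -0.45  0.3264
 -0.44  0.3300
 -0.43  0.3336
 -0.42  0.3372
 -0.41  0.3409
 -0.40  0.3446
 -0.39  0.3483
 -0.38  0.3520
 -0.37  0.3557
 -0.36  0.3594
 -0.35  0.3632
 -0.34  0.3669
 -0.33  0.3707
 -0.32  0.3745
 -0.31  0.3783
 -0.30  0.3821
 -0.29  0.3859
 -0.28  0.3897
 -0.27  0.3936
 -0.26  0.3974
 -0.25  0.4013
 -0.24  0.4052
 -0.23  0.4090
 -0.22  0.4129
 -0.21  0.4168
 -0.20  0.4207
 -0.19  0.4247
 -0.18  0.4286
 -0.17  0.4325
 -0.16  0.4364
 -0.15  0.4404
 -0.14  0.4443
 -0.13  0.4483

$19.49

σ√T = 0.49 × 0.8660 = 0.4244
d₁ = [ln(210/190) + (0.085 + 0.49²/2)·0.75] / 0.4244 = [0.1001 + 0.1538] / 0.4244 = 0.5983 ⇒ 0.60
d₂ = d₁ − σ√T = 0.5983 − 0.4244 = 0.1739 ⇒ 0.17
e^(−rT) = e^(−0.085·0.75) = 0.9382
P = 190·0.9382·N(-0.17) − 210·N(-0.60) = 190·0.9382·0.4325 − 210·0.2743 = 77.0966 − 57.6030 = 19.4936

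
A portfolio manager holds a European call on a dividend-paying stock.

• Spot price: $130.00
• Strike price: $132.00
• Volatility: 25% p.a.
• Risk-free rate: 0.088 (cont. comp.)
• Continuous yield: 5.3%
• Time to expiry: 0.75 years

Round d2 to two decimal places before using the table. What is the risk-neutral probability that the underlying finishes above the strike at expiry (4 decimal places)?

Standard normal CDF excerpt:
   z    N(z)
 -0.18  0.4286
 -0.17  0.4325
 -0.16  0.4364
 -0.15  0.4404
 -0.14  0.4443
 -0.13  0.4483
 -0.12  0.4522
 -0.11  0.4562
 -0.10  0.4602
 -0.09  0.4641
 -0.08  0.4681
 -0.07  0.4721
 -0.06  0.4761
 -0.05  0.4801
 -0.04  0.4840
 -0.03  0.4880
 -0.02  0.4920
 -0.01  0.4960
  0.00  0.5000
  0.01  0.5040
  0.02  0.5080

T = 0.75;  σ√T = 0.2165
d₁ = [ln(130/132) + (0.088 − 0.053 + 0.25²/2)·0.75] / 0.2165 = [-0.0153 + 0.0497] / 0.2165 = 0.1590 → 0.16
d₂ = d₁ − σ√T = 0.1590 − 0.2165 = -0.0575 → -0.06
Pr(exercise) under Q = N(d₂) = 0.4761

0.4761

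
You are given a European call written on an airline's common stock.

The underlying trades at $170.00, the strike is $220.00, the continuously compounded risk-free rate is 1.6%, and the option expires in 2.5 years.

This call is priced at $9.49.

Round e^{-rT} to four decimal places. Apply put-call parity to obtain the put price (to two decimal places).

exp(−rT) = exp(−0.016·2.5) = 0.9608
Put-call parity: C − P = S − K·e^(−rT) = 170 − 220·0.9608 = 170 − 211.3760 = -41.3760
P = C − (C − P) = 9.49 − (-41.3760) = 50.8660

$50.87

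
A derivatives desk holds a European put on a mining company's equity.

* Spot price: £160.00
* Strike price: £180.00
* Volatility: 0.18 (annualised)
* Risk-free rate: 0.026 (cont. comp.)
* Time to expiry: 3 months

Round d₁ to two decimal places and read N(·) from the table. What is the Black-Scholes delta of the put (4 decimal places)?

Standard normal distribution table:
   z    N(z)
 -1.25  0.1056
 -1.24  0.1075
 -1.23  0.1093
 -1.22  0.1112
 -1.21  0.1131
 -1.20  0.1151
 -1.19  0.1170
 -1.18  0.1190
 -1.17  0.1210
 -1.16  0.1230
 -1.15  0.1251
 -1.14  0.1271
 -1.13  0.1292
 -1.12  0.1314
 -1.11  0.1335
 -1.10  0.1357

σ√T = 0.18 × 0.5000 = 0.0900
d₁ = [ln(160/180) + (0.026 + 0.18²/2)·0.25] / 0.0900 = [-0.1178 + 0.0106] / 0.0900 = -1.1915 → -1.19
N(d₁) = N(-1.19) = 0.1170
Δ_put = N(d₁) − 1 = 0.1170 − 1 = -0.8830

-0.8830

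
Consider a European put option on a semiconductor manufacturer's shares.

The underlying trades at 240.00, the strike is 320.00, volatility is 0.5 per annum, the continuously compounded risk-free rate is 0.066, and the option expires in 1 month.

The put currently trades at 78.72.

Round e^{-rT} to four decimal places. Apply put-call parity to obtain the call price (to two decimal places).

0.48

exp(−rT) = exp(−0.066·0.08333) = 0.9945
Put-call parity: C − P = S − K·e^(−rT) = 240 − 320·0.9945 = 240 − 318.2400 = -78.2400
C = P + (C − P) = 78.72 + (-78.2400) = 0.4800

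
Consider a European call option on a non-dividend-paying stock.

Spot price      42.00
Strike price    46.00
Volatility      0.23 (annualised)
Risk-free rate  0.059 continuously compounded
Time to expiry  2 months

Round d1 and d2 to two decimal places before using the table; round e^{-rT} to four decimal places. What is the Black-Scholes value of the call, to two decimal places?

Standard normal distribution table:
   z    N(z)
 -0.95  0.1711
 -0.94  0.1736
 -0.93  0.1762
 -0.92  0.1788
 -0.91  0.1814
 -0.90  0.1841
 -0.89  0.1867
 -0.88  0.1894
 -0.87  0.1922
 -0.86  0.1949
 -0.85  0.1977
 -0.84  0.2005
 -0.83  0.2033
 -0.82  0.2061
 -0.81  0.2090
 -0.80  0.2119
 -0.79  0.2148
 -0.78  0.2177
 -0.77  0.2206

T = 0.1667;  σ√T = 0.0939
d₁ = [ln(42/46) + (0.059 + ½·0.23²)·0.1667] / (σ√T) = (-0.0910 + 0.0142) / 0.0939 = -0.8172 → -0.82
d₂ = -0.8172 − 0.0939 = -0.9111 → -0.91
exp(−rT) = exp(−0.059·0.1667) = 0.9902
N(d₁) = N(-0.82) = 0.2061;  N(d₂) = N(-0.91) = 0.1814
C = 42·0.2061 − 46·0.9902·0.1814 = 8.6562 − 8.2626 = 0.3936

0.39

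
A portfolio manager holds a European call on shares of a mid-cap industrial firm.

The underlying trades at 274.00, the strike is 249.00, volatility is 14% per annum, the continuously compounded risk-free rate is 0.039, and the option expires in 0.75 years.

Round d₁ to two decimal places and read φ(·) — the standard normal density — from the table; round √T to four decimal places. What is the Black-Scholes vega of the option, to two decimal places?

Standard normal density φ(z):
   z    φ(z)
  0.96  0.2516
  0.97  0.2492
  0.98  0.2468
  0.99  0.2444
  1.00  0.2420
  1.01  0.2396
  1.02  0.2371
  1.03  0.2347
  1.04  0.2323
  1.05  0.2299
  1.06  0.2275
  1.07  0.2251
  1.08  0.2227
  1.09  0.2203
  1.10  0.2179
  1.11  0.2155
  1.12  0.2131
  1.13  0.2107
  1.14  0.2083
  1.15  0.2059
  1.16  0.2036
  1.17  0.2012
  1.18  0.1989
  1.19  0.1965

52.27

σ√T = 0.14·√0.75 = 0.1212
d₁ = [ln(274/249) + (0.039 + 0.14²/2)·0.75] / 0.1212 = [0.0957 + 0.0366] / 0.1212 = 1.0910 ⇒ 1.09
√T = √0.75 = 0.8660
φ(d₁) = φ(1.09) = 0.2203
vega = S·φ(d₁)·√T = 274·0.2203·0.8660 = 52.2737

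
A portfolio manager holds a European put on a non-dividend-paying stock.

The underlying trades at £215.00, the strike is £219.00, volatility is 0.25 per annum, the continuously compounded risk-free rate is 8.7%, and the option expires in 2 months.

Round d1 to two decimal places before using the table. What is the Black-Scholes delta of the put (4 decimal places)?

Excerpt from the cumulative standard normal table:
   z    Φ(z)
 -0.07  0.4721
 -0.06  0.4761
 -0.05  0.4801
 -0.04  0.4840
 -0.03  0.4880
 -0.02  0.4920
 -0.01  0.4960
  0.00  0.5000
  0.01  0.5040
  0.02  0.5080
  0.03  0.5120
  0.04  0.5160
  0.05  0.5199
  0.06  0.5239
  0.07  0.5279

σ√T = 0.25·√0.1667 = 0.1021
d₁ = [ln(215/219) + (0.087 + ½·0.25²)·0.1667] / (σ√T) = (-0.0184 + 0.0197) / 0.1021 = 0.0125 ⇒ 0.01
N(d₁) = N(0.01) = 0.5040
Δ_put = N(d₁) − 1 = 0.5040 − 1 = -0.4960

-0.4960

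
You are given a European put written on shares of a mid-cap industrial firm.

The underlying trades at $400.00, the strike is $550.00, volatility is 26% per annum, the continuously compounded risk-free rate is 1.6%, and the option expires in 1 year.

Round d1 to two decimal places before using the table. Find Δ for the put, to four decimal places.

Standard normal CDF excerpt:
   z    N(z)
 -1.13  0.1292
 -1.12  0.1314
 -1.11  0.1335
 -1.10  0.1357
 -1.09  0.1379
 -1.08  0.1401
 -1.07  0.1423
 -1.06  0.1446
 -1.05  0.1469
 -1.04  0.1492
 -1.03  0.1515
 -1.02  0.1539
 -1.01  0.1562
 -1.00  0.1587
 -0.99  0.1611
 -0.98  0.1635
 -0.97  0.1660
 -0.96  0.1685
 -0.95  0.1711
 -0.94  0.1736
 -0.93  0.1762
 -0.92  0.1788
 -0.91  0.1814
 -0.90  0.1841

-0.8485

σ√T = 0.26·√1 = 0.2600
d₁ = [ln(400/550) + (0.016 + 0.26²/2)·1] / 0.2600 = [-0.3185 + 0.0498] / 0.2600 = -1.0333 which rounds to -1.03
N(d₁) = N(-1.03) = 0.1515
Δ_put = N(d₁) − 1 = 0.1515 − 1 = -0.8485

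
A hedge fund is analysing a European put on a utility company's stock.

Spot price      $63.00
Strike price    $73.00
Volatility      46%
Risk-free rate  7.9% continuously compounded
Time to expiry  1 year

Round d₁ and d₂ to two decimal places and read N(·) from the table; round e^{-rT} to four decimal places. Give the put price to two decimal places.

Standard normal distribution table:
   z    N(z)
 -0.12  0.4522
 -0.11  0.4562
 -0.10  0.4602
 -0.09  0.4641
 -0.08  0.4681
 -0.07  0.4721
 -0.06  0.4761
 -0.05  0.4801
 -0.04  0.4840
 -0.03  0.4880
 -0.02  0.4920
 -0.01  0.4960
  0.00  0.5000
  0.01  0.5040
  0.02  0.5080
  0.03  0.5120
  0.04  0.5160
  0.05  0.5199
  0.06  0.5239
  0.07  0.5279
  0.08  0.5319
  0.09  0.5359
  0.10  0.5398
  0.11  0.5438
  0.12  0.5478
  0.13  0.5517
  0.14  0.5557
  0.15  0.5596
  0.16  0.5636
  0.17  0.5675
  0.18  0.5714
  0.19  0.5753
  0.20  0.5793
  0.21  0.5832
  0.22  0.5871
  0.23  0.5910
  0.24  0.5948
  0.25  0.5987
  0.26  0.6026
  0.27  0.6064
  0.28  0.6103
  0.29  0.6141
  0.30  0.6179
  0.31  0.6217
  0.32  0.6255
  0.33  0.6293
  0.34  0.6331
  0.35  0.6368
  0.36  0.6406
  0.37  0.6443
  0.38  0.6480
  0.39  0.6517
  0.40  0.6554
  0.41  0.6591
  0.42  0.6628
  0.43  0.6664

σ√T = 0.46 × 1.0000 = 0.4600
d₁ = [ln(63/73) + (0.079 + ½·0.46²)·1] / (σ√T) = (-0.1473 + 0.1848) / 0.4600 = 0.0815 → 0.08
d₂ = 0.0815 − 0.4600 = -0.3785 → -0.38
exp(−rT) = exp(−0.079·1) = 0.9240
P = 73·0.9240·N(0.38) − 63·N(-0.08) = 73·0.9240·0.6480 − 63·0.4681 = 43.7089 − 29.4903 = 14.2186

$14.22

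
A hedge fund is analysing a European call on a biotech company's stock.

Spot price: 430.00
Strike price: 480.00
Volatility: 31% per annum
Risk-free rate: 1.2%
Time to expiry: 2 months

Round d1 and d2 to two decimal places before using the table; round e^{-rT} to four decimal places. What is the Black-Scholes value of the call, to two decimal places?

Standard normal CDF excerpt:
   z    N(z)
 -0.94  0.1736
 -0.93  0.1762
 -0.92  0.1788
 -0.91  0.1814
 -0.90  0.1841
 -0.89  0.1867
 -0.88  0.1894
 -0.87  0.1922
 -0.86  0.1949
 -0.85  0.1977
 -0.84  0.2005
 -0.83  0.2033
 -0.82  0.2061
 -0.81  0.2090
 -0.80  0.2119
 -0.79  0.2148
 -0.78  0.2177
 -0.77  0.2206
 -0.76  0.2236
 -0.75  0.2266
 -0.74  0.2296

T = 0.1667;  σ√T = 0.1266
d₁ = [ln(430/480) + (0.012 + 0.31²/2)·0.1667] / 0.1266 = [-0.1100 + 0.0100] / 0.1266 = -0.7901 → -0.79
d₂ = d₁ − σ√T = -0.7901 − 0.1266 = -0.9167 → -0.92
exp(−rT) = exp(−0.012·0.1667) = 0.9980
N(d₁) = N(-0.79) = 0.2148;  N(d₂) = N(-0.92) = 0.1788
C = 430·0.2148 − 480·0.9980·0.1788 = 92.3640 − 85.6524 = 6.7116

6.71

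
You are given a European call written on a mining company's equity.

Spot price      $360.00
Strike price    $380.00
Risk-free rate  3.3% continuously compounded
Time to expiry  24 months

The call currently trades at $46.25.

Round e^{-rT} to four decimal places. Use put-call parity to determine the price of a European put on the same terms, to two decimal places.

exp(−rT) = exp(−0.033·2) = 0.9361
Put-call parity: C − P = S − K·e^(−rT) = 360 − 380·0.9361 = 360 − 355.7180 = 4.2820
P = C − (C − P) = 46.25 − (4.2820) = 41.9680

$41.97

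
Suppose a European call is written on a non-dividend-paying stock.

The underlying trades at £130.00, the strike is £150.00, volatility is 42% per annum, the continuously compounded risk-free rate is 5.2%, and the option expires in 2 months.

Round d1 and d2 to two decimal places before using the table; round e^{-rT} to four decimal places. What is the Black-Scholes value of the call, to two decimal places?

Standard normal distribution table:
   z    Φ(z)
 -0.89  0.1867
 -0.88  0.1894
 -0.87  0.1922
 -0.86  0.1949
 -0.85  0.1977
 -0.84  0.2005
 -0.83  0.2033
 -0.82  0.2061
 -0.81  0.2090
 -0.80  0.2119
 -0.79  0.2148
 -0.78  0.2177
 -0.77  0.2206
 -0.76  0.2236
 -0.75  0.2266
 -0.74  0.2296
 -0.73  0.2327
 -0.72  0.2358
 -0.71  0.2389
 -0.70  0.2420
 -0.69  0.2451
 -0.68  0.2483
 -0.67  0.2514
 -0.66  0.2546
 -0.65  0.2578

σ√T = 0.42·√0.1667 = 0.1715
ln(S/K) + (r + σ²/2)T = ln(130/150) + (0.052 + 0.42²/2)·0.1667 = -0.1431 + 0.0234 = -0.1197
d₁ = -0.1197 / 0.1715 = -0.6983 → -0.70
d₂ = d₁ − σ√T = -0.6983 − 0.1715 = -0.8698 → -0.87
exp(−rT) = exp(−0.052·0.1667) = 0.9914
C = 130·N(-0.70) − 150·0.9914·N(-0.87) = 130·0.2420 − 150·0.9914·0.1922 = 31.4600 − 28.5821 = 2.8779

£2.88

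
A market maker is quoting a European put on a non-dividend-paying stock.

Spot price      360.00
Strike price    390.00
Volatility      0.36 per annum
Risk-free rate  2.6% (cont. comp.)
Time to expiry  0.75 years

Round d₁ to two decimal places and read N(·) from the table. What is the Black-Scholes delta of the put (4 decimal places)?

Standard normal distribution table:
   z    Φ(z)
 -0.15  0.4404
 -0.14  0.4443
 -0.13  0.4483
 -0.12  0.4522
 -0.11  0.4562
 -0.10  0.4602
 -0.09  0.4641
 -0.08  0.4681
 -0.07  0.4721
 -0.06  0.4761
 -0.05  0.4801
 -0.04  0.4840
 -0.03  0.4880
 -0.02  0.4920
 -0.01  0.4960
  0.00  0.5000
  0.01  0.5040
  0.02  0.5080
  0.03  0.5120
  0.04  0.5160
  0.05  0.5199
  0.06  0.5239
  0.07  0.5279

σ√T = 0.36 × 0.8660 = 0.3118
d₁ = [ln(360/390) + (0.026 + 0.36²/2)·0.75] / 0.3118 = [-0.0800 + 0.0681] / 0.3118 = -0.0383 → -0.04
N(d₁) = N(-0.04) = 0.4840
Δ_put = N(d₁) − 1 = 0.4840 − 1 = -0.5160

-0.5160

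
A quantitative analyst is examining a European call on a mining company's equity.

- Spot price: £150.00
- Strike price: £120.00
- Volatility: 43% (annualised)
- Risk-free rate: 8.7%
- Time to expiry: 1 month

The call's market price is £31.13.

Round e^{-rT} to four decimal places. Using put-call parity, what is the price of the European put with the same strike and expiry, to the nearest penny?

e^(−rT) = e^(−0.087·0.08333) = 0.9928
Put-call parity: C − P = S − K·e^(−rT) = 150 − 120·0.9928 = 150 − 119.1360 = 30.8640
P = C − (C − P) = 31.13 − (30.8640) = 0.2660

£0.27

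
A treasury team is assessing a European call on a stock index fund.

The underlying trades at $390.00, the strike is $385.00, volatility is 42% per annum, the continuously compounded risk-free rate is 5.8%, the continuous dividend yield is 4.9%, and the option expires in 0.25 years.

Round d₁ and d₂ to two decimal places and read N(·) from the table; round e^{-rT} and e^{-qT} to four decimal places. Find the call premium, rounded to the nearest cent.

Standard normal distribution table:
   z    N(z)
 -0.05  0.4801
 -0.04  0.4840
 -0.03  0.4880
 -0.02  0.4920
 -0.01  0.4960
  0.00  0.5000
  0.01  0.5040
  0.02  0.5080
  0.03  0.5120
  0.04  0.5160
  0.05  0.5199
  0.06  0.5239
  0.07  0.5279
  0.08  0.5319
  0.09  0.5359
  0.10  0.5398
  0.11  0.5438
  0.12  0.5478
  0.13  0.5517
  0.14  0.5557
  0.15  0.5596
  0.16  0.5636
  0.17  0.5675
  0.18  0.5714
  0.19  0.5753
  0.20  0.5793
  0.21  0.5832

$34.95

σ√T = 0.42 × 0.5000 = 0.2100
ln(S/K) + (r − q + σ²/2)T = ln(390/385) + (0.058 − 0.049 + 0.42²/2)·0.25 = 0.0129 + 0.0243 = 0.0372
d₁ = 0.0372 / 0.2100 = 0.1772 → 0.18
d₂ = d₁ − σ√T = 0.1772 − 0.2100 = -0.0328 → -0.03
e^(−qT) = e^(−0.049·0.25) = 0.9878;  e^(−rT) = e^(−0.058·0.25) = 0.9856
C = 390·0.9878·N(0.18) − 385·0.9856·N(-0.03) = 390·0.9878·0.5714 − 385·0.9856·0.4880 = 220.1273 − 185.1745 = 34.9528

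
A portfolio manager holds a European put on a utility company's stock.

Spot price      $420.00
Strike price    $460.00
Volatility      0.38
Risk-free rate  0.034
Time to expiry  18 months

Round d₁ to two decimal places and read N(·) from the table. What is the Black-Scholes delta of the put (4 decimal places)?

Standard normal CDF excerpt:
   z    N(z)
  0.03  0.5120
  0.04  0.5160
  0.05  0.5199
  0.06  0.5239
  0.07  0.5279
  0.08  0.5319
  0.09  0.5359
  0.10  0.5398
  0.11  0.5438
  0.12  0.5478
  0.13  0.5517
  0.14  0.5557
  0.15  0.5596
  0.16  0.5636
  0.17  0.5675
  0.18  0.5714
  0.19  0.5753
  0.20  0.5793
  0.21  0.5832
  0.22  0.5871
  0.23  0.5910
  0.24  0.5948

-0.4404

T = 1.5;  σ√T = 0.4654
ln(S/K) + (r + σ²/2)T = ln(420/460) + (0.034 + 0.38²/2)·1.5 = -0.0910 + 0.1593 = 0.0683
d₁ = 0.0683 / 0.4654 = 0.1468 ⇒ 0.15
N(d₁) = N(0.15) = 0.5596
Δ_put = N(d₁) − 1 = 0.5596 − 1 = -0.4404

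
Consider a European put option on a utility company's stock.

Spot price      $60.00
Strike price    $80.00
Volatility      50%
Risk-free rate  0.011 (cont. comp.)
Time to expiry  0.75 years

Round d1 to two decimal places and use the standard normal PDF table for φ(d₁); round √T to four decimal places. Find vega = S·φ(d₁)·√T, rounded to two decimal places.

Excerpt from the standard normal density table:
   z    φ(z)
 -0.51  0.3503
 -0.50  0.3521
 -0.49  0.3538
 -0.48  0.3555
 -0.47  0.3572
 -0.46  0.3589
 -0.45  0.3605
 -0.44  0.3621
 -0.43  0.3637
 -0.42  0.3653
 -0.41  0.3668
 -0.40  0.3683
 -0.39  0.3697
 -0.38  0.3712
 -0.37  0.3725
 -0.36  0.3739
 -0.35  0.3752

T = 0.75;  σ√T = 0.4330
ln(S/K) + (r + σ²/2)T = ln(60/80) + (0.011 + 0.5²/2)·0.75 = -0.2877 + 0.1020 = -0.1857
d₁ = -0.1857 / 0.4330 = -0.4288 which rounds to -0.43
√T = √0.75 = 0.8660
φ(d₁) = φ(-0.43) = 0.3637
vega = S·φ(d₁)·√T = 60·0.3637·0.8660 = 18.8979

18.90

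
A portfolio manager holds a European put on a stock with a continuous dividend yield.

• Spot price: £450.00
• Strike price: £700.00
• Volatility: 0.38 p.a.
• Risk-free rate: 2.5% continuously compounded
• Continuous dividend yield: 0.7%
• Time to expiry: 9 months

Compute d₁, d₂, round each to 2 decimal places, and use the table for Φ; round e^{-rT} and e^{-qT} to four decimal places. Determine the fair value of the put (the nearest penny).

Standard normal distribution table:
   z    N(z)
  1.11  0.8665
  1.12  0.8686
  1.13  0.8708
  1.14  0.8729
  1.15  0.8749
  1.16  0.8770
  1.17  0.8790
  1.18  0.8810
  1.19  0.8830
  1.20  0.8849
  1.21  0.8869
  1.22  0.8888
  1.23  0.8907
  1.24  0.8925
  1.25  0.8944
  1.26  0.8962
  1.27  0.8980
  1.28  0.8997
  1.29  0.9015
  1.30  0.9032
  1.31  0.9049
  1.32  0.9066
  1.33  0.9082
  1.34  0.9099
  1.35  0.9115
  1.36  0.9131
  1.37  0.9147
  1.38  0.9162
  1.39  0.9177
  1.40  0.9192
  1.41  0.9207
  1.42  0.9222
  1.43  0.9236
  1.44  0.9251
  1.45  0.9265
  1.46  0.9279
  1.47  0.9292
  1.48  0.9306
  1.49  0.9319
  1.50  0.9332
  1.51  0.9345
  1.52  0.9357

σ√T = 0.38·√0.75 = 0.3291
d₁ = [ln(450/700) + (0.025 − 0.007 + 0.38²/2)·0.75] / 0.3291 = [-0.4418 + 0.0677] / 0.3291 = -1.1370 ⇒ -1.14
d₂ = d₁ − σ√T = -1.1370 − 0.3291 = -1.4661 ⇒ -1.47
exp(−qT) = exp(−0.007·0.75) = 0.9948;  exp(−rT) = exp(−0.025·0.75) = 0.9814
N(−d₂) = N(1.47) = 0.9292;  N(−d₁) = N(1.14) = 0.8729
P = 700·0.9814·0.9292 − 450·0.9948·0.8729 = 638.3418 − 390.7624 = 247.5794

£247.58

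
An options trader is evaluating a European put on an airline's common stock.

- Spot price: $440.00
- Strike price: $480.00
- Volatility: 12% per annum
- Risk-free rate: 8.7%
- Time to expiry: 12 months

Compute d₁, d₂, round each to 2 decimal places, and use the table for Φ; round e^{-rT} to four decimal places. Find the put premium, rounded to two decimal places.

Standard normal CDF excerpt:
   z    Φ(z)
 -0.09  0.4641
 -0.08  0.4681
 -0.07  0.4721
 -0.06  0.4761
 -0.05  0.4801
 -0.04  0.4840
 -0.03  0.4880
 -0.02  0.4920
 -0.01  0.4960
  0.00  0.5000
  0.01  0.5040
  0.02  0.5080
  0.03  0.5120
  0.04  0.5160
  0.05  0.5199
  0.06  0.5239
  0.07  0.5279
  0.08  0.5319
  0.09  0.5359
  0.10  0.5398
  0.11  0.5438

$21.04

σ√T = 0.12·√1 = 0.1200
d₁ = [ln(440/480) + (0.087 + ½·0.12²)·1] / (σ√T) = (-0.0870 + 0.0942) / 0.1200 = 0.0599 ⇒ 0.06
d₂ = 0.0599 − 0.1200 = -0.0601 ⇒ -0.06
exp(−rT) = exp(−0.087·1) = 0.9167
N(−d₂) = N(0.06) = 0.5239;  N(−d₁) = N(-0.06) = 0.4761
P = 480·0.9167·0.5239 − 440·0.4761 = 230.5244 − 209.4840 = 21.0404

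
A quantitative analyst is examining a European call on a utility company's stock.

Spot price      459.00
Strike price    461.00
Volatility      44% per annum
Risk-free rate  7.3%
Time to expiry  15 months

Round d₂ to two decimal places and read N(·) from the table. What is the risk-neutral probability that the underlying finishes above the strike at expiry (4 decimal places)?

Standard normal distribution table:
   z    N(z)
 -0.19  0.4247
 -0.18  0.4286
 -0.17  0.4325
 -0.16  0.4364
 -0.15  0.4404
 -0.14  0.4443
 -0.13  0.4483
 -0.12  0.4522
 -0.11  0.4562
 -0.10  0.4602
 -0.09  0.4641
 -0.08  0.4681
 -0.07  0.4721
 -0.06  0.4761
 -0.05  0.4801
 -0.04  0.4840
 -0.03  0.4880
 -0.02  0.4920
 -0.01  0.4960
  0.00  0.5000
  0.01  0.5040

0.4721

T = 1.25;  σ√T = 0.4919
d₁ = [ln(459/461) + (0.073 + ½·0.44²)·1.25] / (σ√T) = (-0.0043 + 0.2122) / 0.4919 = 0.4226 which rounds to 0.42
d₂ = 0.4226 − 0.4919 = -0.0693 which rounds to -0.07
Risk-neutral Pr[S_T > K] = N(d₂) = N(-0.07) = 0.4721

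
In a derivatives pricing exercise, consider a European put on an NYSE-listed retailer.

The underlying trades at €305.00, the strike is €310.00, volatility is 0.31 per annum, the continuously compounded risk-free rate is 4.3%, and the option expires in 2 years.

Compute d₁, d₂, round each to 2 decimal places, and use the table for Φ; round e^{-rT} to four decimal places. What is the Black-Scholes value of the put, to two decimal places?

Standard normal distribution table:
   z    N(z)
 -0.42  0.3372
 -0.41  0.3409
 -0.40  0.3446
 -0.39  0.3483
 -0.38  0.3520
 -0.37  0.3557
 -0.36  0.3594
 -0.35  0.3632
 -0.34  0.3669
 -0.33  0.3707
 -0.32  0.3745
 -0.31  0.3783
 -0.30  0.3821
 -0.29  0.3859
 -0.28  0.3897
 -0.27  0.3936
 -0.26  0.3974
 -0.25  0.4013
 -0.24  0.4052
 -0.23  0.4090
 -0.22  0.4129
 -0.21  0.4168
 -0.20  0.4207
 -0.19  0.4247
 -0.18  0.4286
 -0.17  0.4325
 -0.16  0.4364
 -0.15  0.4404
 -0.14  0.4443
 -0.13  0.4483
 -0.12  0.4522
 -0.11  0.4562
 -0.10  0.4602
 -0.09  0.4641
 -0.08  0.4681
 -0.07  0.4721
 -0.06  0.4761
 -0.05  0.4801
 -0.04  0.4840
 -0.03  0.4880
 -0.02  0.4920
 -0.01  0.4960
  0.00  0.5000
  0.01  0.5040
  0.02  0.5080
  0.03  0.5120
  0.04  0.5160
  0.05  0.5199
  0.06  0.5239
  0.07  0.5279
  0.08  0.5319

σ√T = 0.31·√2 = 0.4384
ln(S/K) + (r + σ²/2)T = ln(305/310) + (0.043 + 0.31²/2)·2 = -0.0163 + 0.1821 = 0.1658
d₁ = 0.1658 / 0.4384 = 0.3783 which rounds to 0.38
d₂ = d₁ − σ√T = 0.3783 − 0.4384 = -0.0601 which rounds to -0.06
exp(−rT) = exp(−0.043·2) = 0.9176
N(−d₂) = N(0.06) = 0.5239;  N(−d₁) = N(-0.38) = 0.3520
P = 310·0.9176·0.5239 − 305·0.3520 = 149.0265 − 107.3600 = 41.6665

€41.67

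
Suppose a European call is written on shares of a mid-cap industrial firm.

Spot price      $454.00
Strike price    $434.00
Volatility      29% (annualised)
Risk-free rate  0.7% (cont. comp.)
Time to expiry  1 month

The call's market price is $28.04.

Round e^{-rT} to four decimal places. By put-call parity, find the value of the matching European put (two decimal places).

$7.78

e^(−rT) = e^(−0.007·0.08333) = 0.9994
Put-call parity: C − P = S − K·e^(−rT) = 454 − 434·0.9994 = 454 − 433.7396 = 20.2604
P = C − (C − P) = 28.04 − (20.2604) = 7.7796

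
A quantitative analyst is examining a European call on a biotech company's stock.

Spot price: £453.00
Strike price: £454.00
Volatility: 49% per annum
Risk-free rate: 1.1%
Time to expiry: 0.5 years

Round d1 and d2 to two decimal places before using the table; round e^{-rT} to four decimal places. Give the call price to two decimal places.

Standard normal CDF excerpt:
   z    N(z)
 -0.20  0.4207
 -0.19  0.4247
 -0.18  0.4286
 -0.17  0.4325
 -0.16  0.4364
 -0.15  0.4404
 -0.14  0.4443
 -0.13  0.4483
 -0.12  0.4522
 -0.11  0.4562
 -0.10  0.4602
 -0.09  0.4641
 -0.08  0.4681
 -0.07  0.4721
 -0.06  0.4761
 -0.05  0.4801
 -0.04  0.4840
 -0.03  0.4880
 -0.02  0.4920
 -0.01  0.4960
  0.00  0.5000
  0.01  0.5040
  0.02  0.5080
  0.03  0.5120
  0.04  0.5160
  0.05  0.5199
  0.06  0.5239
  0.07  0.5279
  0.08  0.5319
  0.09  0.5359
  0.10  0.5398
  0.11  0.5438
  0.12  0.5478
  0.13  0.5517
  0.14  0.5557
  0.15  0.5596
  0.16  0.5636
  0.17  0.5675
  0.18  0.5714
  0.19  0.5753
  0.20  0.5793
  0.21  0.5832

σ√T = 0.49 × 0.7071 = 0.3465
d₁ = [ln(453/454) + (0.011 + ½·0.49²)·0.5] / (σ√T) = (-0.0022 + 0.0655) / 0.3465 = 0.1828 ⇒ 0.18
d₂ = 0.1828 − 0.3465 = -0.1637 ⇒ -0.16
exp(−rT) = exp(−0.011·0.5) = 0.9945
N(d₁) = N(0.18) = 0.5714;  N(d₂) = N(-0.16) = 0.4364
C = 453·0.5714 − 454·0.9945·0.4364 = 258.8442 − 197.0359 = 61.8083

£61.81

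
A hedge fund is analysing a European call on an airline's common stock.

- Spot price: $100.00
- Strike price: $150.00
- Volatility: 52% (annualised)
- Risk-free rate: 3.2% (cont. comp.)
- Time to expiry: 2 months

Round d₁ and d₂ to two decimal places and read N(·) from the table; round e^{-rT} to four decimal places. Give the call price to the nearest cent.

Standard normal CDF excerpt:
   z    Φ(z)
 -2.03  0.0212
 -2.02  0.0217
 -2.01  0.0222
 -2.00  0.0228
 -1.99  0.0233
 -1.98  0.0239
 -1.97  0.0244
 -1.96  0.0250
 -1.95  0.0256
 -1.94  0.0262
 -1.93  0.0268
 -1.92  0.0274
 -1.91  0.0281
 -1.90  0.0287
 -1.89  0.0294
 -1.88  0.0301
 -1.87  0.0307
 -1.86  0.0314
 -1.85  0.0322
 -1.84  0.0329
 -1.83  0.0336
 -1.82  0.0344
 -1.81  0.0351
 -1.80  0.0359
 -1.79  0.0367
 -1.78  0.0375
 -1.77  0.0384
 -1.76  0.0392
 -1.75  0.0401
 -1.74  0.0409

$0.27

σ√T = 0.52 × 0.4082 = 0.2123
ln(S/K) + (r + σ²/2)T = ln(100/150) + (0.032 + 0.52²/2)·0.1667 = -0.4055 + 0.0279 = -0.3776
d₁ = -0.3776 / 0.2123 = -1.7787 ⇒ -1.78
d₂ = d₁ − σ√T = -1.7787 − 0.2123 = -1.9910 ⇒ -1.99
exp(−rT) = exp(−0.032·0.1667) = 0.9947
N(d₁) = N(-1.78) = 0.0375;  N(d₂) = N(-1.99) = 0.0233
C = 100·0.0375 − 150·0.9947·0.0233 = 3.7500 − 3.4765 = 0.2735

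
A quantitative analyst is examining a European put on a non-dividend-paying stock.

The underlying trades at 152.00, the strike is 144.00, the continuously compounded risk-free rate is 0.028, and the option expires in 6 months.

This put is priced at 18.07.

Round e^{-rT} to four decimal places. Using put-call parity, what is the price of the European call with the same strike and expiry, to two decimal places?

exp(−rT) = exp(−0.028·0.5) = 0.9861
Put-call parity: C − P = S − K·e^(−rT) = 152 − 144·0.9861 = 152 − 141.9984 = 10.0016
C = P + (C − P) = 18.07 + (10.0016) = 28.0716

28.07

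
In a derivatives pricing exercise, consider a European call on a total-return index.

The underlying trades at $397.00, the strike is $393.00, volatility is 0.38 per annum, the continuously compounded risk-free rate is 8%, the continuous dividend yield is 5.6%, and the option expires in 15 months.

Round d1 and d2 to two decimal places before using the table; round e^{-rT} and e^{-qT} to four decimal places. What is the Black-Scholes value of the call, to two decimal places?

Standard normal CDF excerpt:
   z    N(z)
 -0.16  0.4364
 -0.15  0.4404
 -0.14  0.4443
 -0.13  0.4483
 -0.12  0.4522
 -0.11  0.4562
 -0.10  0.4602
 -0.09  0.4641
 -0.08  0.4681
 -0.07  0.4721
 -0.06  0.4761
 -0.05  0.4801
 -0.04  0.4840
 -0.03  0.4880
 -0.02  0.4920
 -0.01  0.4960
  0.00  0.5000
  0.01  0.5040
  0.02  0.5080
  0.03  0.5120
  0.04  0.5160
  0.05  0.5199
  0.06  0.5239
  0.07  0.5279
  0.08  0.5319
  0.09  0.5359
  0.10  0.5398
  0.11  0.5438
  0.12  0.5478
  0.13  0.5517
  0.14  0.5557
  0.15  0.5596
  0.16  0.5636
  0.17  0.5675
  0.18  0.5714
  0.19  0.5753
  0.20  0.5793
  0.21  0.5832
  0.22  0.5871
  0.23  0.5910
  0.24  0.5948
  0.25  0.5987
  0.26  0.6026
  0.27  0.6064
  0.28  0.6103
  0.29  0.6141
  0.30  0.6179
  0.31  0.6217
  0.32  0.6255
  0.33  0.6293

T = 1.25;  σ√T = 0.4249
d₁ = [ln(397/393) + (0.08 − 0.056 + 0.38²/2)·1.25] / 0.4249 = [0.0101 + 0.1203] / 0.4249 = 0.3069 → 0.31
d₂ = d₁ − σ√T = 0.3069 − 0.4249 = -0.1180 → -0.12
exp(−qT) = exp(−0.056·1.25) = 0.9324;  exp(−rT) = exp(−0.08·1.25) = 0.9048
C = 397·0.9324·N(0.31) − 393·0.9048·N(-0.12) = 397·0.9324·0.6217 − 393·0.9048·0.4522 = 230.1302 − 160.7962 = 69.3340

$69.33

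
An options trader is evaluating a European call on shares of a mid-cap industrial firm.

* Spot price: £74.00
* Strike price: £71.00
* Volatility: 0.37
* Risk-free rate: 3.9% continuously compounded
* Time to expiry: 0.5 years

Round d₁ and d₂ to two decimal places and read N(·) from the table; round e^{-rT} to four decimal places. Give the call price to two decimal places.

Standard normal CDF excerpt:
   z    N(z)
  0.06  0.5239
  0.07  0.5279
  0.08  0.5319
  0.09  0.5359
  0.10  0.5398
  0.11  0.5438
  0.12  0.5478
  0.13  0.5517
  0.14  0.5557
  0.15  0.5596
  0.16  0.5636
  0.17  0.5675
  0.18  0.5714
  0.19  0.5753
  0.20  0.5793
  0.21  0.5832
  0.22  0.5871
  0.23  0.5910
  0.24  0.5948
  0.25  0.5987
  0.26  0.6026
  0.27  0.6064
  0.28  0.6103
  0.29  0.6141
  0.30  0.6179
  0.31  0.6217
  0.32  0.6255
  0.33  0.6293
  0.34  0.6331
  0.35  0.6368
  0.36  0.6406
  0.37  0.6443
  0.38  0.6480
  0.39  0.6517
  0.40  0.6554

£9.82

T = 0.5;  σ√T = 0.2616
d₁ = [ln(74/71) + (0.039 + ½·0.37²)·0.5] / (σ√T) = (0.0414 + 0.0537) / 0.2616 = 0.3635 which rounds to 0.36
d₂ = 0.3635 − 0.2616 = 0.1019 which rounds to 0.10
e^(−rT) = e^(−0.039·0.5) = 0.9807
N(d₁) = N(0.36) = 0.6406;  N(d₂) = N(0.10) = 0.5398
C = 74·0.6406 − 71·0.9807·0.5398 = 47.4044 − 37.5861 = 9.8183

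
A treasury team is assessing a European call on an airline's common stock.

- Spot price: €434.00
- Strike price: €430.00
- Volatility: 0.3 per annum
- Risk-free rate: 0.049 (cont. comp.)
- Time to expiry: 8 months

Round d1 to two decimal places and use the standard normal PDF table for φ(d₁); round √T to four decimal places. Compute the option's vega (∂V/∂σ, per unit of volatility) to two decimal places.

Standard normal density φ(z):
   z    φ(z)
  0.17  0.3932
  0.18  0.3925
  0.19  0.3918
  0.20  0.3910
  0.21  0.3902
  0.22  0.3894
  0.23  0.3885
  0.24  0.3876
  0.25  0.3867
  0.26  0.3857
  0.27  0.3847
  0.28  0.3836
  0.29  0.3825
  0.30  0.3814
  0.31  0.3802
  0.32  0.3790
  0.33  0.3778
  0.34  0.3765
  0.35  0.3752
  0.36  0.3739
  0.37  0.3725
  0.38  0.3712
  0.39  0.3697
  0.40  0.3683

σ√T = 0.3 × 0.8165 = 0.2449
ln(S/K) + (r + σ²/2)T = ln(434/430) + (0.049 + 0.3²/2)·0.6667 = 0.0093 + 0.0627 = 0.0719
d₁ = 0.0719 / 0.2449 = 0.2936 ⇒ 0.29
√T = √0.6667 = 0.8165
φ(d₁) = φ(0.29) = 0.3825
vega = S·φ(d₁)·√T = 434·0.3825·0.8165 = 135.5431
(The put has the same vega.)

135.54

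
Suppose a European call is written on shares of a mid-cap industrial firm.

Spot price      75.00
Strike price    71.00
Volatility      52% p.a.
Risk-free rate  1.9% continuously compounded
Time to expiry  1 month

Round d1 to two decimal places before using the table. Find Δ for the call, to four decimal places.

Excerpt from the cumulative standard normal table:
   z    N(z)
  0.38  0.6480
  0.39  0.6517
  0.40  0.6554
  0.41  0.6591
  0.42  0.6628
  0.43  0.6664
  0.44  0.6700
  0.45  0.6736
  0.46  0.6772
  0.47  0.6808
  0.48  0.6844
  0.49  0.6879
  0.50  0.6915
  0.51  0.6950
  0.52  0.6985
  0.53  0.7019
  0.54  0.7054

0.6736

T = 0.08333;  σ√T = 0.1501
d₁ = [ln(75/71) + (0.019 + 0.52²/2)·0.08333] / 0.1501 = [0.0548 + 0.0129] / 0.1501 = 0.4507 ⇒ 0.45
N(d₁) = N(0.45) = 0.6736
Δ_call = N(d₁) = 0.6736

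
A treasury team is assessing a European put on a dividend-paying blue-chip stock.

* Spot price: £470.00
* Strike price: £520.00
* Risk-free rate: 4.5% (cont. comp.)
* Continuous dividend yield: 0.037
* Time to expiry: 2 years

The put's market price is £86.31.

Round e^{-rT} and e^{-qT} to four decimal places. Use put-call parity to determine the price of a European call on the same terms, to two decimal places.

£47.57

exp(−qT) = exp(−0.037·2) = 0.9287;  exp(−rT) = exp(−0.045·2) = 0.9139
Put-call parity: C − P = S·e^(−qT) − K·e^(−rT) = 470·0.9287 − 520·0.9139 = 436.4890 − 475.2280 = -38.7390
C = P + (C − P) = 86.31 + (-38.7390) = 47.5710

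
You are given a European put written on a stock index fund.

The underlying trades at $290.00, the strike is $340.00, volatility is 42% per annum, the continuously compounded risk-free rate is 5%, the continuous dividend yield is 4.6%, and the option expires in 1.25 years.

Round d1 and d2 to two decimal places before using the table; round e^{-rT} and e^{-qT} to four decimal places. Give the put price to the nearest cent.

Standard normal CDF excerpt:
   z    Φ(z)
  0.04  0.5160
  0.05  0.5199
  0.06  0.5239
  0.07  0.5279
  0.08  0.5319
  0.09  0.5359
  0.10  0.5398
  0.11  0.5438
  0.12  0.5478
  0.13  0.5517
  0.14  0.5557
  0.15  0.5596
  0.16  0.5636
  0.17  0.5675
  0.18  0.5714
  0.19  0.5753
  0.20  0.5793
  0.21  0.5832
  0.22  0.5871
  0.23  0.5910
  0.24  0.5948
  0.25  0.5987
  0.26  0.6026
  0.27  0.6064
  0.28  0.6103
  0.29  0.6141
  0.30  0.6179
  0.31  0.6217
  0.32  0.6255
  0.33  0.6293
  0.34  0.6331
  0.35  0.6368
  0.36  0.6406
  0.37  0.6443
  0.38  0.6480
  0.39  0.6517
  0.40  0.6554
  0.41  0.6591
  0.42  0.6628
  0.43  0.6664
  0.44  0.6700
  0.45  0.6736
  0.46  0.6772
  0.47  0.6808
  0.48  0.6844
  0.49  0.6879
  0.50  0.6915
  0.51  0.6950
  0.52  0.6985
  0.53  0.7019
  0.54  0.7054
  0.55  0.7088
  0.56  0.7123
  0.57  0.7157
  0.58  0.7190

σ√T = 0.42 × 1.1180 = 0.4696
d₁ = [ln(290/340) + (0.05 − 0.046 + 0.42²/2)·1.25] / 0.4696 = [-0.1591 + 0.1152] / 0.4696 = -0.0933 ≈ -0.09
d₂ = d₁ − σ√T = -0.0933 − 0.4696 = -0.5629 ≈ -0.56
e^(−qT) = e^(−0.046·1.25) = 0.9441;  e^(−rT) = e^(−0.05·1.25) = 0.9394
N(−d₂) = N(0.56) = 0.7123;  N(−d₁) = N(0.09) = 0.5359
P = 340·0.9394·0.7123 − 290·0.9441·0.5359 = 227.5058 − 146.7235 = 80.7822

$80.78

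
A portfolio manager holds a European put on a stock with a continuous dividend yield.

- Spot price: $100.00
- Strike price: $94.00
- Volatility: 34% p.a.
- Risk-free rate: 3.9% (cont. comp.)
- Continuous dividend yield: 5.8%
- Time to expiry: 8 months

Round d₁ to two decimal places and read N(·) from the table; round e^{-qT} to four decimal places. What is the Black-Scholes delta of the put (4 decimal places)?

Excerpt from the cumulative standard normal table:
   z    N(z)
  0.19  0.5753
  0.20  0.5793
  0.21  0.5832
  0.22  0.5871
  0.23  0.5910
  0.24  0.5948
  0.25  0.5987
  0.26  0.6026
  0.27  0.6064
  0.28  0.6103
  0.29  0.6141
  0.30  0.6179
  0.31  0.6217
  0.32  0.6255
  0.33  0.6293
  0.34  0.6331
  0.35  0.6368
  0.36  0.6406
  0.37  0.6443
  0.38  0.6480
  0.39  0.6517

-0.3603

σ√T = 0.34 × 0.8165 = 0.2776
d₁ = [ln(100/94) + (0.039 − 0.058 + 0.34²/2)·0.6667] / 0.2776 = [0.0619 + 0.0259] / 0.2776 = 0.3161 ≈ 0.32
N(d₁) = N(0.32) = 0.6255
Δ_put = e^(−qT)·(N(d₁) − 1) = 0.9621·(0.6255 − 1) = -0.3603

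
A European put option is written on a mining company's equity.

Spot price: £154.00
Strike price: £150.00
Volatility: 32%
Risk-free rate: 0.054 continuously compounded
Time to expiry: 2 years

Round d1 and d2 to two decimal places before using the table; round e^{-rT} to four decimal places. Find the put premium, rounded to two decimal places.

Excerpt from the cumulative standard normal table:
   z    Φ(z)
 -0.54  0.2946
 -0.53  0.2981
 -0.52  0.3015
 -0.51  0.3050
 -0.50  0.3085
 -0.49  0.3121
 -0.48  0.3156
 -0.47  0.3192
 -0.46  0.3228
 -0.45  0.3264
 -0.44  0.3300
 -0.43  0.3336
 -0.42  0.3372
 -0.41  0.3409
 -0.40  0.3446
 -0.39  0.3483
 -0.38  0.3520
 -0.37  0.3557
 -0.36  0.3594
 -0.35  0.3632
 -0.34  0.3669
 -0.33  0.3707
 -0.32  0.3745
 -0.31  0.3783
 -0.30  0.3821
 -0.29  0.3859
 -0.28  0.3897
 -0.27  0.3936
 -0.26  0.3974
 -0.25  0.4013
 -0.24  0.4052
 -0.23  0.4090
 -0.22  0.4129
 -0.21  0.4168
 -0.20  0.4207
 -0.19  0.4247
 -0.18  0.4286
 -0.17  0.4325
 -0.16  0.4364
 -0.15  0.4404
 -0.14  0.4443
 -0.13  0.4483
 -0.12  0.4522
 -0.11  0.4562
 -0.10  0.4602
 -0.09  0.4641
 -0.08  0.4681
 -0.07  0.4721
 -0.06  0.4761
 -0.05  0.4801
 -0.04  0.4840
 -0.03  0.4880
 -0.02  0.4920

£17.13

T = 2;  σ√T = 0.4525
d₁ = [ln(154/150) + (0.054 + 0.32²/2)·2] / 0.4525 = [0.0263 + 0.2104] / 0.4525 = 0.5231 which rounds to 0.52
d₂ = d₁ − σ√T = 0.5231 − 0.4525 = 0.0705 which rounds to 0.07
e^(−rT) = e^(−0.054·2) = 0.8976
N(−d₂) = N(-0.07) = 0.4721;  N(−d₁) = N(-0.52) = 0.3015
P = 150·0.8976·0.4721 − 154·0.3015 = 63.5635 − 46.4310 = 17.1325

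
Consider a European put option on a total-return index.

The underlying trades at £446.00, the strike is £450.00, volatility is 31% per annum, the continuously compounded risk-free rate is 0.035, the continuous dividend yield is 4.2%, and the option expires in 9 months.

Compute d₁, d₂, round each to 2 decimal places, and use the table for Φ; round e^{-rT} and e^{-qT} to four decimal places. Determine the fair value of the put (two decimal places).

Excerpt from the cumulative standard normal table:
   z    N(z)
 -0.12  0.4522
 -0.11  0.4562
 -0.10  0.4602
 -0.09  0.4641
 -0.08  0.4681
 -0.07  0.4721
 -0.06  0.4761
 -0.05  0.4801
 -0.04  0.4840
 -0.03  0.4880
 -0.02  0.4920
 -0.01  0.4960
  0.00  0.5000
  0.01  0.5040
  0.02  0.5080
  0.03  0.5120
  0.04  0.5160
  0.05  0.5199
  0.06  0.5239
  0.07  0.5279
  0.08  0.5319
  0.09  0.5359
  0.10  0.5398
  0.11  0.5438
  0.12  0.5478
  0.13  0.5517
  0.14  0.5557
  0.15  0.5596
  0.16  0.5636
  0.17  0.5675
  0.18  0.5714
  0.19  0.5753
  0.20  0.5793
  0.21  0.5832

£49.88

σ√T = 0.31·√0.75 = 0.2685
d₁ = [ln(446/450) + (0.035 − 0.042 + 0.31²/2)·0.75] / 0.2685 = [-0.0089 + 0.0308] / 0.2685 = 0.0814 ≈ 0.08
d₂ = d₁ − σ√T = 0.0814 − 0.2685 = -0.1870 ≈ -0.19
e^(−qT) = e^(−0.042·0.75) = 0.9690;  e^(−rT) = e^(−0.035·0.75) = 0.9741
N(−d₂) = N(0.19) = 0.5753;  N(−d₁) = N(-0.08) = 0.4681
P = 450·0.9741·0.5753 − 446·0.9690·0.4681 = 252.1799 − 202.3006 = 49.8792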